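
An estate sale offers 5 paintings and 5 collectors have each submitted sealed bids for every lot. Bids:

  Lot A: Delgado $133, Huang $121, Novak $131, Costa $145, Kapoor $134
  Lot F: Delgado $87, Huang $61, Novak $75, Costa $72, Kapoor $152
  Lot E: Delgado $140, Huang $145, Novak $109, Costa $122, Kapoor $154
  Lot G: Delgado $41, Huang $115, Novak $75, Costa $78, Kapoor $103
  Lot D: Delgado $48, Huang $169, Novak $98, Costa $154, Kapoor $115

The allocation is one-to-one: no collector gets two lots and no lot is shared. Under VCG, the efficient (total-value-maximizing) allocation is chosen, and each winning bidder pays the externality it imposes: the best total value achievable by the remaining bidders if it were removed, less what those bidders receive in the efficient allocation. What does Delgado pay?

Efficient allocation: Delgado→Lot E ($140), Huang→Lot G ($115), Novak→Lot A ($131), Costa→Lot D ($154), Kapoor→Lot F ($152); total welfare W = $692.
Delgado receives Lot E at value $140, so the others get W − 140 = $552.
Without Delgado: best allocation of the remaining 4 bidders over all 5 lots is Huang→Lot E ($145), Novak→Lot A ($131), Costa→Lot D ($154), Kapoor→Lot F ($152), total $582.
VCG payment = (others' best without Delgado) − (others' welfare with Delgado) = 582 − 552 = $30.

Delgado pays $30.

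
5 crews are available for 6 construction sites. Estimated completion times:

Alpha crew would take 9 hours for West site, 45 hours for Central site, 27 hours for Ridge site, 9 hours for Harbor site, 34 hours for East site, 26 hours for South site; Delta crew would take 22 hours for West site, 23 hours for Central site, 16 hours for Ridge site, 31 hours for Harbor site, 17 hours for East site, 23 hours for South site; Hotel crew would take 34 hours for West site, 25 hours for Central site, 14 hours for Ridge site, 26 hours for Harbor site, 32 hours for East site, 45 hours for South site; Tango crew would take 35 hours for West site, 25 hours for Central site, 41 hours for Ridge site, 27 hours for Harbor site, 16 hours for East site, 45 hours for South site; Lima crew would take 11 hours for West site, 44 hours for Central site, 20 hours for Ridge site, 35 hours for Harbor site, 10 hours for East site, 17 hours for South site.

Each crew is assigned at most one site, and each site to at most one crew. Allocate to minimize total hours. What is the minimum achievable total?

Minimum total: 73 hours

Optimal: Alpha crew→Harbor site (9 hours), Delta crew→Central site (23 hours), Hotel crew→Ridge site (14 hours), Tango crew→East site (16 hours), Lima crew→West site (11 hours) — total 9+23+14+16+11 = 73 hours.
Min-entry greedy (repeatedly take the single cheapest remaining cell) gives 83 hours, worse by 10.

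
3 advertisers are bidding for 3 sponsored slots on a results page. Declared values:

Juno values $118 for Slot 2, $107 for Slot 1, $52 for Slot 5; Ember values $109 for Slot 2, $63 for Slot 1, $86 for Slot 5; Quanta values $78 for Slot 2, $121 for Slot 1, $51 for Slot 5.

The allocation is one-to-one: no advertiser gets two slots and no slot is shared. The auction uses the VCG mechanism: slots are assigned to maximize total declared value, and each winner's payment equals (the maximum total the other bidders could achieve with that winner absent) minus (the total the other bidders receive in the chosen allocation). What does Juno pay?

Efficient allocation: Juno→Slot 2 ($118), Ember→Slot 5 ($86), Quanta→Slot 1 ($121); total welfare W = $325.
Juno receives Slot 2 at value $118, so the others get W − 118 = $207.
Without Juno: best allocation of the remaining 2 bidders over all 3 slots is Ember→Slot 2 ($109), Quanta→Slot 1 ($121), total $230.
VCG payment = (others' best without Juno) − (others' welfare with Juno) = 230 − 207 = $23.

Juno pays $23.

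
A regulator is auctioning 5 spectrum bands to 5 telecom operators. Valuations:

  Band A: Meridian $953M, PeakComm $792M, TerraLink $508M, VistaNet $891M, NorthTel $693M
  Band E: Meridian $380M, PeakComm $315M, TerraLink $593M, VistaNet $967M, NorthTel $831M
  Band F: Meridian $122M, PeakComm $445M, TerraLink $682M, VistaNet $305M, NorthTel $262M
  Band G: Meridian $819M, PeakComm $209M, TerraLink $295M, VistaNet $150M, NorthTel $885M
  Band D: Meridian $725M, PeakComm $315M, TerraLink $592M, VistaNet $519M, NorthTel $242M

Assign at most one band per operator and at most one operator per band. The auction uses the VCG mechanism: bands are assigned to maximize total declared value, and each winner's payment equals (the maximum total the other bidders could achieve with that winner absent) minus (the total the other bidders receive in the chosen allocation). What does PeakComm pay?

Efficient allocation: Meridian→Band D ($725M), PeakComm→Band A ($792M), TerraLink→Band F ($682M), VistaNet→Band E ($967M), NorthTel→Band G ($885M); total welfare W = $4051M.
PeakComm receives Band A at value $792M, so the others get W − 792 = $3259M.
Without PeakComm: best allocation of the remaining 4 bidders over all 5 bands is Meridian→Band A ($953M), TerraLink→Band F ($682M), VistaNet→Band E ($967M), NorthTel→Band G ($885M), total $3487M.
VCG payment = (others' best without PeakComm) − (others' welfare with PeakComm) = 3487 − 3259 = $228M.

PeakComm pays $228M.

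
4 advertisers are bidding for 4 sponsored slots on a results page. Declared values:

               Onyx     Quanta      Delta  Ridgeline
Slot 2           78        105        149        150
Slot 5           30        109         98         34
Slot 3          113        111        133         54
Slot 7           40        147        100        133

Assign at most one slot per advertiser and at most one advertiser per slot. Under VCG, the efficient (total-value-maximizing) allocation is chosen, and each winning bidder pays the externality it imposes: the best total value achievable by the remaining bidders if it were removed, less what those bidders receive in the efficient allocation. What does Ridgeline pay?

Efficient allocation: Onyx→Slot 3 ($113), Quanta→Slot 7 ($147), Delta→Slot 5 ($98), Ridgeline→Slot 2 ($150); total welfare W = $508.
Ridgeline receives Slot 2 at value $150, so the others get W − 150 = $358.
Without Ridgeline: best allocation of the remaining 3 bidders over all 4 slots is Onyx→Slot 3 ($113), Quanta→Slot 7 ($147), Delta→Slot 2 ($149), total $409.
VCG payment = (others' best without Ridgeline) − (others' welfare with Ridgeline) = 409 − 358 = $51.

Ridgeline pays $51.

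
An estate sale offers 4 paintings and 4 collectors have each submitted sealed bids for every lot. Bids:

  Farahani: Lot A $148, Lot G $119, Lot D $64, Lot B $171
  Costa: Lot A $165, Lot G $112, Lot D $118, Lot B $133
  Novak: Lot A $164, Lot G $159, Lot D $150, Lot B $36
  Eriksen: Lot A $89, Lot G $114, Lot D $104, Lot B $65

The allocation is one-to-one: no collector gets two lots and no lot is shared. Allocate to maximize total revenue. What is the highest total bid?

Maximum total: $600

Optimal: Farahani→Lot B ($171), Costa→Lot A ($165), Novak→Lot D ($150), Eriksen→Lot G ($114) — total 171+165+150+114 = $600.
Next-best assignment: Farahani→Lot B, Costa→Lot A, Novak→Lot G, Eriksen→Lot D = $599.
Swapping Novak↔Costa (Novak→Lot A $164, Costa→Lot D $118) loses 33.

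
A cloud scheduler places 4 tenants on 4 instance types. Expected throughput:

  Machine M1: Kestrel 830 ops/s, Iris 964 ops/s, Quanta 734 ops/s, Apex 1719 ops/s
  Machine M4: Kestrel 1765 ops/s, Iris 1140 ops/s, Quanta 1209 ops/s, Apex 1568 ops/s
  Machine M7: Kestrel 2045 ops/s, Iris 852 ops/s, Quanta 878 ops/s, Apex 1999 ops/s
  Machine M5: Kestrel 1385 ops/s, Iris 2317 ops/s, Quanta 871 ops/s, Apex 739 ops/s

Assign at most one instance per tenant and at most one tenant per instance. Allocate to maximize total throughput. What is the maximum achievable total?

Maximum total: 7290 ops/s

Treat this as an assignment problem: match each tenant to one instance.
Optimal: Kestrel→Machine M7 (2045 ops/s), Iris→Machine M5 (2317 ops/s), Quanta→Machine M4 (1209 ops/s), Apex→Machine M1 (1719 ops/s) — total 2045+2317+1209+1719 = 7290 ops/s.
Column-greedy (each instance in turn goes to its best remaining tenant) gives 6679 ops/s, worse by 611.
Next-best assignment: Kestrel→Machine M4, Iris→Machine M5, Quanta→Machine M1, Apex→Machine M7 = 6815 ops/s.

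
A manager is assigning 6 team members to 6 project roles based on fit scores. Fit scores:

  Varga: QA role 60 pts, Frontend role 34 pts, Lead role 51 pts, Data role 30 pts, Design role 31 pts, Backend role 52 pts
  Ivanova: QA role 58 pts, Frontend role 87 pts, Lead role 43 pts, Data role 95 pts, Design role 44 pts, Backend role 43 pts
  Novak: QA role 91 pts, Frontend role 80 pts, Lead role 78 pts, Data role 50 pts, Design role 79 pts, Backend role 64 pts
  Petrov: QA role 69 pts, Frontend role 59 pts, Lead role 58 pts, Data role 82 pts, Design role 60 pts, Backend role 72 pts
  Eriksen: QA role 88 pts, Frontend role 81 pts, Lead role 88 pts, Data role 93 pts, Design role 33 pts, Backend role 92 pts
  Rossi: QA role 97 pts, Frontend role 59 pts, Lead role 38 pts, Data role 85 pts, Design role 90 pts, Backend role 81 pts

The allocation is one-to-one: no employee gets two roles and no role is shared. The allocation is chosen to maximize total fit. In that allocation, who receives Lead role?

This is the linear assignment problem.
Optimal: Varga→Lead role (51 pts), Ivanova→Frontend role (87 pts), Novak→QA role (91 pts), Petrov→Data role (82 pts), Eriksen→Backend role (92 pts), Rossi→Design role (90 pts) — total 51+87+91+82+92+90 = 493 pts.
Next-best assignment: Varga→Backend role, Ivanova→Frontend role, Novak→QA role, Petrov→Data role, Eriksen→Lead role, Rossi→Design role = 490 pts.
Every other assignment is strictly worse.
Varga's own top role is QA role (60 pts), but forcing Varga→QA role and reassigning the rest optimally gives only 489 pts — worse by 4.

Varga receives Lead role.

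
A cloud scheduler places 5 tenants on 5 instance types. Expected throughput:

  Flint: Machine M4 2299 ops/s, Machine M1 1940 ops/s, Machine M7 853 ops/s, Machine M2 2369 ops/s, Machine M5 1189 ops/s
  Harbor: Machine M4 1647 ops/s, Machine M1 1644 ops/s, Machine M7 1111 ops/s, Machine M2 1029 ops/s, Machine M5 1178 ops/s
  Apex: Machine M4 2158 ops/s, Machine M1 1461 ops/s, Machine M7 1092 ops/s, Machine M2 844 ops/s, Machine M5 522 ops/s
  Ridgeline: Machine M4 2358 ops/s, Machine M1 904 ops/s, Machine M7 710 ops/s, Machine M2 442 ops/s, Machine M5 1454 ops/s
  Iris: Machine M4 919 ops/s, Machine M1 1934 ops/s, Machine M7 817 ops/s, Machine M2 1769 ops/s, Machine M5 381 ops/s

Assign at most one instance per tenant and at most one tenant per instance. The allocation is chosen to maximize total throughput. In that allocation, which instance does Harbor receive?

Optimal: Flint→Machine M2 (2369 ops/s), Harbor→Machine M7 (1111 ops/s), Apex→Machine M4 (2158 ops/s), Ridgeline→Machine M5 (1454 ops/s), Iris→Machine M1 (1934 ops/s) — total 2369+1111+2158+1454+1934 = 9026 ops/s.
Row-greedy (each tenant in turn takes its best remaining instance) gives 7748 ops/s, worse by 1278.
Next-best assignment: Flint→Machine M2, Harbor→Machine M5, Apex→Machine M7, Ridgeline→Machine M4, Iris→Machine M1 = 8931 ops/s.
Harbor's own top instance is Machine M4 (1647 ops/s), but forcing Harbor→Machine M4 and reassigning the rest optimally gives only 8496 ops/s — worse by 530.

Harbor receives Machine M7.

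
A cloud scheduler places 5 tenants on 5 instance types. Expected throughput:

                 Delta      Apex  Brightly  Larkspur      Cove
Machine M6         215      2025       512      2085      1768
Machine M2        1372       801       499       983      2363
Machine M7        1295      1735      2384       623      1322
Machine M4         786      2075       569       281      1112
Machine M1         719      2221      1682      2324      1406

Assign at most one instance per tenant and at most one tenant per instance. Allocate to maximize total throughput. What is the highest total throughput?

Maximum total: 9923 ops/s

Optimal: Delta→Machine M2 (1372 ops/s), Apex→Machine M4 (2075 ops/s), Brightly→Machine M7 (2384 ops/s), Larkspur→Machine M1 (2324 ops/s), Cove→Machine M6 (1768 ops/s) — total 1372+2075+2384+2324+1768 = 9923 ops/s.
Row-greedy (each tenant in turn takes its best remaining instance) gives 9174 ops/s, worse by 749.
Next-best assignment: Delta→Machine M4, Apex→Machine M6, Brightly→Machine M7, Larkspur→Machine M1, Cove→Machine M2 = 9882 ops/s.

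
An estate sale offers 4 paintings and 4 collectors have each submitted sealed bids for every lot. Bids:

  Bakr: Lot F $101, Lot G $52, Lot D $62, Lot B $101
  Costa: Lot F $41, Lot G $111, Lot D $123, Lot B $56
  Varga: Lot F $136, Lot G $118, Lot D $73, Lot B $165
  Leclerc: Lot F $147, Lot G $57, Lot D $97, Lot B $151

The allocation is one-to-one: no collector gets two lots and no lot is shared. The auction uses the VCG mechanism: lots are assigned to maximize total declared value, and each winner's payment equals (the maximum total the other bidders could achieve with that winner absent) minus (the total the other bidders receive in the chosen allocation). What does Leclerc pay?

Leclerc pays $47.

Efficient allocation: Bakr→Lot F ($101), Costa→Lot D ($123), Varga→Lot G ($118), Leclerc→Lot B ($151); total welfare W = $493.
Leclerc receives Lot B at value $151, so the others get W − 151 = $342.
Without Leclerc: best allocation of the remaining 3 bidders over all 4 lots is Bakr→Lot F ($101), Costa→Lot D ($123), Varga→Lot B ($165), total $389.
VCG payment = (others' best without Leclerc) − (others' welfare with Leclerc) = 389 − 342 = $47.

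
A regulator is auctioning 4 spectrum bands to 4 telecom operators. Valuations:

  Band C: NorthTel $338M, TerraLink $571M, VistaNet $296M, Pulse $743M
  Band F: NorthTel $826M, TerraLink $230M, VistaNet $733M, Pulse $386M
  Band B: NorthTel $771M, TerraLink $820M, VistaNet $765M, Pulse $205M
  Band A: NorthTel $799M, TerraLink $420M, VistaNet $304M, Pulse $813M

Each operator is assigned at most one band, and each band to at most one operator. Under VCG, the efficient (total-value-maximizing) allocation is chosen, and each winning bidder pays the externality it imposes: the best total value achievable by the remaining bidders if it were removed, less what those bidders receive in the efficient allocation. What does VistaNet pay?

Efficient allocation: NorthTel→Band A ($799M), TerraLink→Band B ($820M), VistaNet→Band F ($733M), Pulse→Band C ($743M); total welfare W = $3095M.
VistaNet receives Band F at value $733M, so the others get W − 733 = $2362M.
Without VistaNet: best allocation of the remaining 3 bidders over all 4 bands is NorthTel→Band F ($826M), TerraLink→Band B ($820M), Pulse→Band A ($813M), total $2459M.
VCG payment = (others' best without VistaNet) − (others' welfare with VistaNet) = 2459 − 2362 = $97M.

VistaNet pays $97M.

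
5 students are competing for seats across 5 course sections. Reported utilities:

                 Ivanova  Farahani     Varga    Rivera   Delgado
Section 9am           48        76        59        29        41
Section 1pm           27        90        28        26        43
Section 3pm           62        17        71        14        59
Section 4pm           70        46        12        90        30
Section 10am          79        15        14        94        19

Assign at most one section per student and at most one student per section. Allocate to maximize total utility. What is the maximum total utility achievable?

Optimal: Ivanova→Section 10am (79 points), Farahani→Section 1pm (90 points), Varga→Section 9am (59 points), Rivera→Section 4pm (90 points), Delgado→Section 3pm (59 points) — total 79+90+59+90+59 = 377 points.
Column-greedy (each section in turn goes to its best remaining student) gives 359 points, worse by 18.

Maximum total: 377 points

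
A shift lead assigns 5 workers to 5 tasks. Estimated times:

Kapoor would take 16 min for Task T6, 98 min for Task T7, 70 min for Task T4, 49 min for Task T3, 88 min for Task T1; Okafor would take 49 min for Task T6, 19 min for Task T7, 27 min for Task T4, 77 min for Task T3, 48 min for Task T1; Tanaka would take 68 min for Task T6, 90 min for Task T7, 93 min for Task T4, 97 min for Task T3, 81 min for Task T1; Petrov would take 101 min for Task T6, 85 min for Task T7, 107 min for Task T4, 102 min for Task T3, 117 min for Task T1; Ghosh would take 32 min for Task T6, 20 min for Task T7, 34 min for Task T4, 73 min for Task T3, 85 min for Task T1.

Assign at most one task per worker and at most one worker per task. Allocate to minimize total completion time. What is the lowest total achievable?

Minimum total: 246 min

Treat this as an assignment problem: match each worker to one task.
Optimal: Kapoor→Task T6 (16 min), Okafor→Task T4 (27 min), Tanaka→Task T1 (81 min), Petrov→Task T3 (102 min), Ghosh→Task T7 (20 min) — total 16+27+81+102+20 = 246 min.
Row-greedy (each worker in turn takes its cheapest remaining task) gives 252 min, worse by 6.
Next-best assignment: Kapoor→Task T6, Okafor→Task T7, Tanaka→Task T1, Petrov→Task T3, Ghosh→Task T4 = 252 min.
Checked against all permutations: 246 min is optimal.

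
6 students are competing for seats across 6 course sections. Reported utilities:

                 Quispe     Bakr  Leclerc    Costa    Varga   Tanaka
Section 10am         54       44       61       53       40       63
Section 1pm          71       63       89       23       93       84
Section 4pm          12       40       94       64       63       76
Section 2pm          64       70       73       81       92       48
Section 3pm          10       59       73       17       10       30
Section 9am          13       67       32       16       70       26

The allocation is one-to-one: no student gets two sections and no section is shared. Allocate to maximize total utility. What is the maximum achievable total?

Optimal: Quispe→Section 10am (54 points), Bakr→Section 9am (67 points), Leclerc→Section 3pm (73 points), Costa→Section 2pm (81 points), Varga→Section 1pm (93 points), Tanaka→Section 4pm (76 points) — total 54+67+73+81+93+76 = 444 points.
Max-entry greedy (repeatedly take the single best remaining cell) gives 408 points, worse by 36.
Swapping Costa↔Tanaka (Costa→Section 4pm 64 points, Tanaka→Section 2pm 48 points) loses 45.
Every other assignment is strictly worse.

Maximum total: 444 points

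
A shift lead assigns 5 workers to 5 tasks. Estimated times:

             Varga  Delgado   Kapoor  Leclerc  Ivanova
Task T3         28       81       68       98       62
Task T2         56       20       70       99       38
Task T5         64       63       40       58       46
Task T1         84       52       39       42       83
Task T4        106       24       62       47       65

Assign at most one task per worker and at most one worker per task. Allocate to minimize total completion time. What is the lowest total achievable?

Optimal: Varga→Task T3 (28 min), Delgado→Task T4 (24 min), Kapoor→Task T5 (40 min), Leclerc→Task T1 (42 min), Ivanova→Task T2 (38 min) — total 28+24+40+42+38 = 172 min.
Min-entry greedy (repeatedly take the single cheapest remaining cell) gives 180 min, worse by 8.

Min total: 172 min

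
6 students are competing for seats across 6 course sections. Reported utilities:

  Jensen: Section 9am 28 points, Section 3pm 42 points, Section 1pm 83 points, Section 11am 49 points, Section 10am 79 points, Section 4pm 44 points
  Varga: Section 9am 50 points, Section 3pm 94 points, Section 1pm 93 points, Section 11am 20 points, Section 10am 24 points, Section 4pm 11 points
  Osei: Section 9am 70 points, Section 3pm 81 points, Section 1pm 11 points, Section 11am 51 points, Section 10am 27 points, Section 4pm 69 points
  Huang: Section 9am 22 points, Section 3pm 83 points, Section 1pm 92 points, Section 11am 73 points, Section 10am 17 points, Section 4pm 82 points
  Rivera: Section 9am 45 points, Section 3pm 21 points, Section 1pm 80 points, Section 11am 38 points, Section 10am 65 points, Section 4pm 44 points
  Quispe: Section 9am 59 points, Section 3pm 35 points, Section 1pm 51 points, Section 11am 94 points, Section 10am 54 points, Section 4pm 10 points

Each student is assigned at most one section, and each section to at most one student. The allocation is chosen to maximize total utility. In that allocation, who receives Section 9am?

Treat this as an assignment problem: match each student to one section.
Optimal: Jensen→Section 10am (79 points), Varga→Section 3pm (94 points), Osei→Section 9am (70 points), Huang→Section 4pm (82 points), Rivera→Section 1pm (80 points), Quispe→Section 11am (94 points) — total 79+94+70+82+80+94 = 499 points.
Column-greedy (each section in turn goes to its best remaining student) gives 473 points, worse by 26.
Swapping Jensen↔Varga (Jensen→Section 3pm 42 points, Varga→Section 10am 24 points) loses 107.
Every other assignment is strictly worse.
Osei's own top section is Section 3pm (81 points), but forcing Osei→Section 3pm and reassigning the rest optimally gives only 474 points — worse by 25.

Osei receives Section 9am.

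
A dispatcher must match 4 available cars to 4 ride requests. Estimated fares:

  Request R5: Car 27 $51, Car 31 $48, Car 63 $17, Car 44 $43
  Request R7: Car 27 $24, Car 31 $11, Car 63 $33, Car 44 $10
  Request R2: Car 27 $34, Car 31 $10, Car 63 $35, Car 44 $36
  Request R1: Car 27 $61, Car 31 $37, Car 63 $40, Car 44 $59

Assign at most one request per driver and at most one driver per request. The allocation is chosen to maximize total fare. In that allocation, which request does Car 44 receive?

This is a one-to-one assignment (maximum-weight bipartite matching).
Optimal: Car 27→Request R1 ($61), Car 31→Request R5 ($48), Car 63→Request R7 ($33), Car 44→Request R2 ($36) — total 61+48+33+36 = $178.
Row-greedy (each driver in turn takes its best remaining request) gives $154, worse by 24.
Car 44's own top request is Request R1 ($59), but forcing Car 44→Request R1 and reassigning the rest optimally gives only $174 — worse by 4.

Car 44 receives Request R2.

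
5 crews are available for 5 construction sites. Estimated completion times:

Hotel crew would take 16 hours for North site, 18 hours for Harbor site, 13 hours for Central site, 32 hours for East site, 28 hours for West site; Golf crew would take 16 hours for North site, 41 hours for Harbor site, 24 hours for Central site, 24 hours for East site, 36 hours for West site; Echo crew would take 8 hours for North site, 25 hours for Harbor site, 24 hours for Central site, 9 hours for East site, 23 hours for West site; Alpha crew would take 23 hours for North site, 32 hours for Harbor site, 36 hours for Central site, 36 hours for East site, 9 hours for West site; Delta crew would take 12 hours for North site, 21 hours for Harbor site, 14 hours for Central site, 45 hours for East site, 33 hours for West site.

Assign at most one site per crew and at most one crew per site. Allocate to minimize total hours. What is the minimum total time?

Minimum total: 66 hours

Optimal: Hotel crew→Harbor site (18 hours), Golf crew→North site (16 hours), Echo crew→East site (9 hours), Alpha crew→West site (9 hours), Delta crew→Central site (14 hours) — total 18+16+9+9+14 = 66 hours.
Column-greedy (each site in turn goes to its cheapest remaining crew) gives 73 hours, worse by 7.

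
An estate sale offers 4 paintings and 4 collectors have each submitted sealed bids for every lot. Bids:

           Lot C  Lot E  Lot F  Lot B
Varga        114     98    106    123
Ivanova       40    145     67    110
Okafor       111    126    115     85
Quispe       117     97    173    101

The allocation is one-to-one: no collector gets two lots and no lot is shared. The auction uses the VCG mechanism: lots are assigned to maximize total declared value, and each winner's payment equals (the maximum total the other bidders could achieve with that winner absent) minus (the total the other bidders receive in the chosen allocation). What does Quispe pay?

Efficient allocation: Varga→Lot B ($123), Ivanova→Lot E ($145), Okafor→Lot C ($111), Quispe→Lot F ($173); total welfare W = $552.
Quispe receives Lot F at value $173, so the others get W − 173 = $379.
Without Quispe: best allocation of the remaining 3 bidders over all 4 lots is Varga→Lot B ($123), Ivanova→Lot E ($145), Okafor→Lot F ($115), total $383.
VCG payment = (others' best without Quispe) − (others' welfare with Quispe) = 383 − 379 = $4.

Quispe pays $4.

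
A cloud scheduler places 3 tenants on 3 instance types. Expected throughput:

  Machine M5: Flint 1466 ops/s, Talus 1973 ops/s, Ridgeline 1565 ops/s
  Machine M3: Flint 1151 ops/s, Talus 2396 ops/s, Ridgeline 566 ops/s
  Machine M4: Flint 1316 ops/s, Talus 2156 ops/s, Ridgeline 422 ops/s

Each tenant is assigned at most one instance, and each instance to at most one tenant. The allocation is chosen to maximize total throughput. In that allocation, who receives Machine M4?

Flint receives Machine M4.

Optimal: Flint→Machine M4 (1316 ops/s), Talus→Machine M3 (2396 ops/s), Ridgeline→Machine M5 (1565 ops/s) — total 1316+2396+1565 = 5277 ops/s.
Column-greedy (each instance in turn goes to its best remaining tenant) gives 3546 ops/s, worse by 1731.
Next-best assignment: Flint→Machine M3, Talus→Machine M4, Ridgeline→Machine M5 = 4872 ops/s.
Flint's own top instance is Machine M5 (1466 ops/s), but forcing Flint→Machine M5 and reassigning the rest optimally gives only 4284 ops/s — worse by 993.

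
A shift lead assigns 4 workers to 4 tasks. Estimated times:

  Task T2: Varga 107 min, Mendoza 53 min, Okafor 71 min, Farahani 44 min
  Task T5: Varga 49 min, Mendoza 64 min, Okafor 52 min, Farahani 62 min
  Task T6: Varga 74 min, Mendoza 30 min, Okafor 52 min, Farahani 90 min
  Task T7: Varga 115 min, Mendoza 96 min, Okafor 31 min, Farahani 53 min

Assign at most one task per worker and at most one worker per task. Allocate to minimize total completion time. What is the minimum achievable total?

Min total: 154 min

Optimal: Varga→Task T5 (49 min), Mendoza→Task T6 (30 min), Okafor→Task T7 (31 min), Farahani→Task T2 (44 min) — total 49+30+31+44 = 154 min.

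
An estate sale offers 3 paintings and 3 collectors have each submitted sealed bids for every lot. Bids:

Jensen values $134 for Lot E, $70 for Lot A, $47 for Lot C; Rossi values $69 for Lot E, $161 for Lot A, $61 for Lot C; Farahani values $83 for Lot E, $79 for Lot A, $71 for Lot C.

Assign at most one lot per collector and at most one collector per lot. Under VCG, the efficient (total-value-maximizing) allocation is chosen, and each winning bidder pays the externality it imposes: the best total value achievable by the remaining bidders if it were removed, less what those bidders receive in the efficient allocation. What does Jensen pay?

Jensen pays $12.

Efficient allocation: Jensen→Lot E ($134), Rossi→Lot A ($161), Farahani→Lot C ($71); total welfare W = $366.
Jensen receives Lot E at value $134, so the others get W − 134 = $232.
Without Jensen: best allocation of the remaining 2 bidders over all 3 lots is Rossi→Lot A ($161), Farahani→Lot E ($83), total $244.
VCG payment = (others' best without Jensen) − (others' welfare with Jensen) = 244 − 232 = $12.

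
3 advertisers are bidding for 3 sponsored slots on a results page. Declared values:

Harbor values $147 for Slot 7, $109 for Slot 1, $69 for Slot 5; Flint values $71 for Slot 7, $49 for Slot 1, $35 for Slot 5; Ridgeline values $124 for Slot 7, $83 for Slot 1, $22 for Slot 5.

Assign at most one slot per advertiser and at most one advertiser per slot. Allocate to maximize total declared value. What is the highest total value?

Maximum total: $268

This is a one-to-one assignment (maximum-weight bipartite matching).
Optimal: Harbor→Slot 1 ($109), Flint→Slot 5 ($35), Ridgeline→Slot 7 ($124) — total 109+35+124 = $268.
Column-greedy (each slot in turn goes to its best remaining advertiser) gives $265, worse by 3.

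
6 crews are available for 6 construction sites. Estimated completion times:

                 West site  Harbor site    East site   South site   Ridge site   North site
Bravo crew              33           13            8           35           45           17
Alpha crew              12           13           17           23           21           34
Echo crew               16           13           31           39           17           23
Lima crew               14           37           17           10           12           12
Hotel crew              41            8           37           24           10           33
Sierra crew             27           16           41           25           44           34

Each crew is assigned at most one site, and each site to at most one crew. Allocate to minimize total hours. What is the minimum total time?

Optimal: Bravo crew→East site (8 hours), Alpha crew→West site (12 hours), Echo crew→North site (23 hours), Lima crew→South site (10 hours), Hotel crew→Ridge site (10 hours), Sierra crew→Harbor site (16 hours) — total 8+12+23+10+10+16 = 79 hours.
Min-entry greedy (repeatedly take the single cheapest remaining cell) gives 89 hours, worse by 10.
No other one-to-one assignment undercuts 79 hours.

Min total: 79 hours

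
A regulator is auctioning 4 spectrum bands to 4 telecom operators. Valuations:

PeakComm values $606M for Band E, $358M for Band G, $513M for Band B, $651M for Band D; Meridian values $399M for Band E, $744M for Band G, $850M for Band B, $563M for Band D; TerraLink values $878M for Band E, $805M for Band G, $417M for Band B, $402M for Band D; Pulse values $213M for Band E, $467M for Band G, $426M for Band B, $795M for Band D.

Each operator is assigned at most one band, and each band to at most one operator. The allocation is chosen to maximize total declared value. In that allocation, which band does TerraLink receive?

TerraLink receives Band G.

Optimal: PeakComm→Band E ($606M), Meridian→Band B ($850M), TerraLink→Band G ($805M), Pulse→Band D ($795M) — total 606+850+805+795 = $3056M.
Column-greedy (each band in turn goes to its best remaining operator) gives $2930M, worse by 126.
Next-best assignment: PeakComm→Band B, Meridian→Band G, TerraLink→Band E, Pulse→Band D = $2930M.
Swapping Pulse↔PeakComm (Pulse→Band E $213M, PeakComm→Band D $651M) loses 537.
No other one-to-one assignment exceeds $3056M.
TerraLink's own top band is Band E ($878M), but forcing TerraLink→Band E and reassigning the rest optimally gives only $2930M — worse by 126.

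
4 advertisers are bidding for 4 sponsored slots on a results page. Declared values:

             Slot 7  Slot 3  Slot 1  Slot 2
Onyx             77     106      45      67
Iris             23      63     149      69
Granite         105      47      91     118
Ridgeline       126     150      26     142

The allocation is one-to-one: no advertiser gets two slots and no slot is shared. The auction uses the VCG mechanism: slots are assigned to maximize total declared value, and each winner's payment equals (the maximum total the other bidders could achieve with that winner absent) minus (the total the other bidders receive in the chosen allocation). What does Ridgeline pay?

Efficient allocation: Onyx→Slot 3 ($106), Iris→Slot 1 ($149), Granite→Slot 7 ($105), Ridgeline→Slot 2 ($142); total welfare W = $502.
Ridgeline receives Slot 2 at value $142, so the others get W − 142 = $360.
Without Ridgeline: best allocation of the remaining 3 bidders over all 4 slots is Onyx→Slot 3 ($106), Iris→Slot 1 ($149), Granite→Slot 2 ($118), total $373.
VCG payment = (others' best without Ridgeline) − (others' welfare with Ridgeline) = 373 − 360 = $13.

Ridgeline pays $13.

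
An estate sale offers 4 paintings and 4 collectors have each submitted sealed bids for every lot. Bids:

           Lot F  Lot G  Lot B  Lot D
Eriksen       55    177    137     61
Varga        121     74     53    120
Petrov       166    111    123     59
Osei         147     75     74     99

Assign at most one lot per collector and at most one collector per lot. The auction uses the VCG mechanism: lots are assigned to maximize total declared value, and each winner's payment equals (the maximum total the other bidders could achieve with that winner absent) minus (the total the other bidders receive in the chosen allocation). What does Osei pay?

Osei pays $43.

Efficient allocation: Eriksen→Lot G ($177), Varga→Lot D ($120), Petrov→Lot B ($123), Osei→Lot F ($147); total welfare W = $567.
Osei receives Lot F at value $147, so the others get W − 147 = $420.
Without Osei: best allocation of the remaining 3 bidders over all 4 lots is Eriksen→Lot G ($177), Varga→Lot D ($120), Petrov→Lot F ($166), total $463.
VCG payment = (others' best without Osei) − (others' welfare with Osei) = 463 − 420 = $43.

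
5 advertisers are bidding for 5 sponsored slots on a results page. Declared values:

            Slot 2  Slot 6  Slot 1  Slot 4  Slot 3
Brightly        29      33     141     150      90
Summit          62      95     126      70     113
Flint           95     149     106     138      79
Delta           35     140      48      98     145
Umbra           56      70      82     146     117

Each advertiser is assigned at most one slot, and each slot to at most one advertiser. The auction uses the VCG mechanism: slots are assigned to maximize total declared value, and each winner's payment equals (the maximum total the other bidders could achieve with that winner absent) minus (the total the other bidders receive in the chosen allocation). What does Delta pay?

Efficient allocation: Brightly→Slot 1 ($141), Summit→Slot 2 ($62), Flint→Slot 6 ($149), Delta→Slot 3 ($145), Umbra→Slot 4 ($146); total welfare W = $643.
Delta receives Slot 3 at value $145, so the others get W − 145 = $498.
Without Delta: best allocation of the remaining 4 bidders over all 5 slots is Brightly→Slot 1 ($141), Summit→Slot 3 ($113), Flint→Slot 6 ($149), Umbra→Slot 4 ($146), total $549.
VCG payment = (others' best without Delta) − (others' welfare with Delta) = 549 − 498 = $51.

Delta pays $51.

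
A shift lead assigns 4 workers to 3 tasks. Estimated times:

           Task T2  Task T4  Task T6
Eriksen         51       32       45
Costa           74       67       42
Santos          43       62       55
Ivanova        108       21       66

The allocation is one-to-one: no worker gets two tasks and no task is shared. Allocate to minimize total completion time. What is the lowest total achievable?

Min total: 106 min

Optimal: Santos→Task T2 (43 min), Ivanova→Task T4 (21 min), Costa→Task T6 (42 min) — total 43+21+42 = 106 min.
Row-greedy (each worker in turn takes its cheapest remaining task) gives 117 min, worse by 11.
Every other assignment is strictly worse.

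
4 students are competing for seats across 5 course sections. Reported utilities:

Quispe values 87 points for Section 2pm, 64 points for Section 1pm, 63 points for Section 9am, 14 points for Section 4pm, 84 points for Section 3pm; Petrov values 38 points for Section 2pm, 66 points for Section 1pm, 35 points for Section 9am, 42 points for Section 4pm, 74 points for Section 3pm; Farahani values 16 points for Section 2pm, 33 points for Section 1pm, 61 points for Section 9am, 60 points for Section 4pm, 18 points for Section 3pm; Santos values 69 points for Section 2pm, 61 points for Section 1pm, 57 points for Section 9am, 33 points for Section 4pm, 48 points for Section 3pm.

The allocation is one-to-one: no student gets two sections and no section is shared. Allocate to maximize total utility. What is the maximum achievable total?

Optimal: Quispe→Section 2pm (87 points), Petrov→Section 3pm (74 points), Farahani→Section 9am (61 points), Santos→Section 1pm (61 points) — total 87+74+61+61 = 283 points.
Column-greedy (each section in turn goes to its best remaining student) gives 247 points, worse by 36.
Next-best assignment: Quispe→Section 2pm, Petrov→Section 3pm, Farahani→Section 4pm, Santos→Section 1pm = 282 points.
Swapping Petrov↔Farahani (Petrov→Section 9am 35 points, Farahani→Section 3pm 18 points) loses 82.
No other one-to-one assignment exceeds 283 points.

Maximum total: 283 points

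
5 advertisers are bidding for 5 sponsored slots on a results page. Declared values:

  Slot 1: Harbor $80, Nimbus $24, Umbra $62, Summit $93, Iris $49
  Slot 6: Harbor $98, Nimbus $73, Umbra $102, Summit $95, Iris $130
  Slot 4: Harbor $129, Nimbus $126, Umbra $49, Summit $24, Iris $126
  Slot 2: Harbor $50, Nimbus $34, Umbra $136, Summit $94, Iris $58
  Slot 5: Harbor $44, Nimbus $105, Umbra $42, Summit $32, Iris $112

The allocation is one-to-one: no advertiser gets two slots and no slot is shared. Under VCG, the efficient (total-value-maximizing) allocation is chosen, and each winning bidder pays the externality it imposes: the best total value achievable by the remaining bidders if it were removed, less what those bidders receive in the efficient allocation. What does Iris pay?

Iris pays $2.

Efficient allocation: Harbor→Slot 4 ($129), Nimbus→Slot 5 ($105), Umbra→Slot 2 ($136), Summit→Slot 1 ($93), Iris→Slot 6 ($130); total welfare W = $593.
Iris receives Slot 6 at value $130, so the others get W − 130 = $463.
Without Iris: best allocation of the remaining 4 bidders over all 5 slots is Harbor→Slot 4 ($129), Nimbus→Slot 5 ($105), Umbra→Slot 2 ($136), Summit→Slot 6 ($95), total $465.
VCG payment = (others' best without Iris) − (others' welfare with Iris) = 465 − 463 = $2.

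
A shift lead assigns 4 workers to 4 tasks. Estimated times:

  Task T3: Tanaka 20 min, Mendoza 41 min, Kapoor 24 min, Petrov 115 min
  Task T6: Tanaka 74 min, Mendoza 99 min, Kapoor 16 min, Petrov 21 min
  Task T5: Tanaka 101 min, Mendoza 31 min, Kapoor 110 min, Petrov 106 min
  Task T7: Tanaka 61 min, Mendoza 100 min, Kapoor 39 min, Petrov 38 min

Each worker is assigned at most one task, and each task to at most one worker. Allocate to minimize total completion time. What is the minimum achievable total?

Min total: 105 min

Treat this as an assignment problem: match each worker to one task.
Optimal: Tanaka→Task T3 (20 min), Mendoza→Task T5 (31 min), Kapoor→Task T6 (16 min), Petrov→Task T7 (38 min) — total 20+31+16+38 = 105 min.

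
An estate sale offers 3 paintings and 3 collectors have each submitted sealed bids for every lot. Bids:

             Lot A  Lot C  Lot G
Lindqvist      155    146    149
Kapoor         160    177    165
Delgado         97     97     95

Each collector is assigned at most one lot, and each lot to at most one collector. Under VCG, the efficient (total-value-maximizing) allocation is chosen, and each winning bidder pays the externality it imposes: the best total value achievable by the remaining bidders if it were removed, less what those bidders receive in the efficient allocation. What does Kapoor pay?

Kapoor pays $2.

Efficient allocation: Lindqvist→Lot A ($155), Kapoor→Lot C ($177), Delgado→Lot G ($95); total welfare W = $427.
Kapoor receives Lot C at value $177, so the others get W − 177 = $250.
Without Kapoor: best allocation of the remaining 2 bidders over all 3 lots is Lindqvist→Lot A ($155), Delgado→Lot C ($97), total $252.
VCG payment = (others' best without Kapoor) − (others' welfare with Kapoor) = 252 − 250 = $2.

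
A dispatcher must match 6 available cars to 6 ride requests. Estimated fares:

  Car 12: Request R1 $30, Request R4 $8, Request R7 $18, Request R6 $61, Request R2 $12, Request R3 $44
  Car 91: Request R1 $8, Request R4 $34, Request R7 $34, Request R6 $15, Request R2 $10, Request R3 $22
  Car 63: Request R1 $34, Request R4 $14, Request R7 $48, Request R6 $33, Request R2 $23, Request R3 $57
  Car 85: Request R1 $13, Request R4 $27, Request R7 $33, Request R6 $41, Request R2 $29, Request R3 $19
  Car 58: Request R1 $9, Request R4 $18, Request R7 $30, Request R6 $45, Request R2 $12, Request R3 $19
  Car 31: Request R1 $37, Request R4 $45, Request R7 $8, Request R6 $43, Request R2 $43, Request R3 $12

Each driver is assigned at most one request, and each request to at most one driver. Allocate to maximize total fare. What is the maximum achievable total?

Max total: $248

Optimal: Car 12→Request R6 ($61), Car 91→Request R4 ($34), Car 63→Request R3 ($57), Car 85→Request R2 ($29), Car 58→Request R7 ($30), Car 31→Request R1 ($37) — total 61+34+57+29+30+37 = $248.
Max-entry greedy (repeatedly take the single best remaining cell) gives $235, worse by 13.
Every other assignment is strictly worse.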